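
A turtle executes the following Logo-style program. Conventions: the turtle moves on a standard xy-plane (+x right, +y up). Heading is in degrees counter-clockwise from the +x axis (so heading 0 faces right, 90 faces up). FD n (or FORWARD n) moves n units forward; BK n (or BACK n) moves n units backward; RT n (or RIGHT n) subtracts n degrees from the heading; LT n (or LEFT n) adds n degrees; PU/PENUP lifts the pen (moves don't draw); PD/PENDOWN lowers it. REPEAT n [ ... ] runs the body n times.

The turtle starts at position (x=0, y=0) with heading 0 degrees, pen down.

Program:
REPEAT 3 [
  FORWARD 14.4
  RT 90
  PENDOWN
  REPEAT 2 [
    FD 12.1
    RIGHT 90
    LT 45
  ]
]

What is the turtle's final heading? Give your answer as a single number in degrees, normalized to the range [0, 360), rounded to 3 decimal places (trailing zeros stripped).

Executing turtle program step by step:
Start: pos=(0,0), heading=0, pen down
REPEAT 3 [
  -- iteration 1/3 --
  FD 14.4: (0,0) -> (14.4,0) [heading=0, draw]
  RT 90: heading 0 -> 270
  PD: pen down
  REPEAT 2 [
    -- iteration 1/2 --
    FD 12.1: (14.4,0) -> (14.4,-12.1) [heading=270, draw]
    RT 90: heading 270 -> 180
    LT 45: heading 180 -> 225
    -- iteration 2/2 --
    FD 12.1: (14.4,-12.1) -> (5.844,-20.656) [heading=225, draw]
    RT 90: heading 225 -> 135
    LT 45: heading 135 -> 180
  ]
  -- iteration 2/3 --
  FD 14.4: (5.844,-20.656) -> (-8.556,-20.656) [heading=180, draw]
  RT 90: heading 180 -> 90
  PD: pen down
  REPEAT 2 [
    -- iteration 1/2 --
    FD 12.1: (-8.556,-20.656) -> (-8.556,-8.556) [heading=90, draw]
    RT 90: heading 90 -> 0
    LT 45: heading 0 -> 45
    -- iteration 2/2 --
    FD 12.1: (-8.556,-8.556) -> (0,0) [heading=45, draw]
    RT 90: heading 45 -> 315
    LT 45: heading 315 -> 0
  ]
  -- iteration 3/3 --
  FD 14.4: (0,0) -> (14.4,0) [heading=0, draw]
  RT 90: heading 0 -> 270
  PD: pen down
  REPEAT 2 [
    -- iteration 1/2 --
    FD 12.1: (14.4,0) -> (14.4,-12.1) [heading=270, draw]
    RT 90: heading 270 -> 180
    LT 45: heading 180 -> 225
    -- iteration 2/2 --
    FD 12.1: (14.4,-12.1) -> (5.844,-20.656) [heading=225, draw]
    RT 90: heading 225 -> 135
    LT 45: heading 135 -> 180
  ]
]
Final: pos=(5.844,-20.656), heading=180, 9 segment(s) drawn

Answer: 180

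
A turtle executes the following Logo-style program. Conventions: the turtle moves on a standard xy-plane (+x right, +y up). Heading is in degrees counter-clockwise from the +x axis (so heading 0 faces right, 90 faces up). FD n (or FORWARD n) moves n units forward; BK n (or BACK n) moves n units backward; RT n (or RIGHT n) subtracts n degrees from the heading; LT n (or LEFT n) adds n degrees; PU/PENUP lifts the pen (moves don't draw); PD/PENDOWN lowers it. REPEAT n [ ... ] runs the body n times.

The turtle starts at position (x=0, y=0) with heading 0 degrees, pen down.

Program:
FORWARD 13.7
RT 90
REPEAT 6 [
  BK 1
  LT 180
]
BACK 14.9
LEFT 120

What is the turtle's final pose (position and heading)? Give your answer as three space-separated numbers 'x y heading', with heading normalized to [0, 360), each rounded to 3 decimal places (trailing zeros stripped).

Executing turtle program step by step:
Start: pos=(0,0), heading=0, pen down
FD 13.7: (0,0) -> (13.7,0) [heading=0, draw]
RT 90: heading 0 -> 270
REPEAT 6 [
  -- iteration 1/6 --
  BK 1: (13.7,0) -> (13.7,1) [heading=270, draw]
  LT 180: heading 270 -> 90
  -- iteration 2/6 --
  BK 1: (13.7,1) -> (13.7,0) [heading=90, draw]
  LT 180: heading 90 -> 270
  -- iteration 3/6 --
  BK 1: (13.7,0) -> (13.7,1) [heading=270, draw]
  LT 180: heading 270 -> 90
  -- iteration 4/6 --
  BK 1: (13.7,1) -> (13.7,0) [heading=90, draw]
  LT 180: heading 90 -> 270
  -- iteration 5/6 --
  BK 1: (13.7,0) -> (13.7,1) [heading=270, draw]
  LT 180: heading 270 -> 90
  -- iteration 6/6 --
  BK 1: (13.7,1) -> (13.7,0) [heading=90, draw]
  LT 180: heading 90 -> 270
]
BK 14.9: (13.7,0) -> (13.7,14.9) [heading=270, draw]
LT 120: heading 270 -> 30
Final: pos=(13.7,14.9), heading=30, 8 segment(s) drawn

Answer: 13.7 14.9 30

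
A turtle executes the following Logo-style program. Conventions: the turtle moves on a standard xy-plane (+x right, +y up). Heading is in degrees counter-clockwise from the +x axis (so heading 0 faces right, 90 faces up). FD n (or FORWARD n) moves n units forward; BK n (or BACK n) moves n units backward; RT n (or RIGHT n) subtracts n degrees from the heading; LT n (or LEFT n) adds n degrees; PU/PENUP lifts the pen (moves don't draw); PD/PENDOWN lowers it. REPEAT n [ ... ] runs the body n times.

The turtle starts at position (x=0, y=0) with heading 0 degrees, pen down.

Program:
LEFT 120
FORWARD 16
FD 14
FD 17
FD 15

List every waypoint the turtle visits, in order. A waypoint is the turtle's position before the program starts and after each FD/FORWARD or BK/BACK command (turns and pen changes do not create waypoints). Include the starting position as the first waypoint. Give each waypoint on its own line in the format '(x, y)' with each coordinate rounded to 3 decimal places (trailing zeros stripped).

Executing turtle program step by step:
Start: pos=(0,0), heading=0, pen down
LT 120: heading 0 -> 120
FD 16: (0,0) -> (-8,13.856) [heading=120, draw]
FD 14: (-8,13.856) -> (-15,25.981) [heading=120, draw]
FD 17: (-15,25.981) -> (-23.5,40.703) [heading=120, draw]
FD 15: (-23.5,40.703) -> (-31,53.694) [heading=120, draw]
Final: pos=(-31,53.694), heading=120, 4 segment(s) drawn
Waypoints (5 total):
(0, 0)
(-8, 13.856)
(-15, 25.981)
(-23.5, 40.703)
(-31, 53.694)

Answer: (0, 0)
(-8, 13.856)
(-15, 25.981)
(-23.5, 40.703)
(-31, 53.694)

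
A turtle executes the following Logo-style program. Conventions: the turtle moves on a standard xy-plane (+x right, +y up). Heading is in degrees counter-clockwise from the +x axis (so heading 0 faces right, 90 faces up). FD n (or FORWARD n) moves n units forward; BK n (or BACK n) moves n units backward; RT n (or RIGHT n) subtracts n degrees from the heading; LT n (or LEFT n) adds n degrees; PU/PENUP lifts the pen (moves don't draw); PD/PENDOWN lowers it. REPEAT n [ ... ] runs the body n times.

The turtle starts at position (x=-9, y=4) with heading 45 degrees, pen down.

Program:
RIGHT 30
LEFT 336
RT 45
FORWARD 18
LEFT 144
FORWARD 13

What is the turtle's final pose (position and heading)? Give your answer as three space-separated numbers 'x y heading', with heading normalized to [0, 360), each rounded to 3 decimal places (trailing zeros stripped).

Answer: 1.58 2.438 90

Derivation:
Executing turtle program step by step:
Start: pos=(-9,4), heading=45, pen down
RT 30: heading 45 -> 15
LT 336: heading 15 -> 351
RT 45: heading 351 -> 306
FD 18: (-9,4) -> (1.58,-10.562) [heading=306, draw]
LT 144: heading 306 -> 90
FD 13: (1.58,-10.562) -> (1.58,2.438) [heading=90, draw]
Final: pos=(1.58,2.438), heading=90, 2 segment(s) drawn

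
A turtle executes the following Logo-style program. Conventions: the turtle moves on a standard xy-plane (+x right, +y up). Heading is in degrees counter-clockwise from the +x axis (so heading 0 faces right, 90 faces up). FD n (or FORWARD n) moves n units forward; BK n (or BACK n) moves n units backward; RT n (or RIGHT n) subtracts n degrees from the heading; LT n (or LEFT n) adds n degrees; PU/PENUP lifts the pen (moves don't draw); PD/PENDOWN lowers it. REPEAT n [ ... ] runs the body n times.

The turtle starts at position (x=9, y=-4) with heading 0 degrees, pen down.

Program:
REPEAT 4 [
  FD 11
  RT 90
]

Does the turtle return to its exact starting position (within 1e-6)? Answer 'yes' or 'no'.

Executing turtle program step by step:
Start: pos=(9,-4), heading=0, pen down
REPEAT 4 [
  -- iteration 1/4 --
  FD 11: (9,-4) -> (20,-4) [heading=0, draw]
  RT 90: heading 0 -> 270
  -- iteration 2/4 --
  FD 11: (20,-4) -> (20,-15) [heading=270, draw]
  RT 90: heading 270 -> 180
  -- iteration 3/4 --
  FD 11: (20,-15) -> (9,-15) [heading=180, draw]
  RT 90: heading 180 -> 90
  -- iteration 4/4 --
  FD 11: (9,-15) -> (9,-4) [heading=90, draw]
  RT 90: heading 90 -> 0
]
Final: pos=(9,-4), heading=0, 4 segment(s) drawn

Start position: (9, -4)
Final position: (9, -4)
Distance = 0; < 1e-6 -> CLOSED

Answer: yes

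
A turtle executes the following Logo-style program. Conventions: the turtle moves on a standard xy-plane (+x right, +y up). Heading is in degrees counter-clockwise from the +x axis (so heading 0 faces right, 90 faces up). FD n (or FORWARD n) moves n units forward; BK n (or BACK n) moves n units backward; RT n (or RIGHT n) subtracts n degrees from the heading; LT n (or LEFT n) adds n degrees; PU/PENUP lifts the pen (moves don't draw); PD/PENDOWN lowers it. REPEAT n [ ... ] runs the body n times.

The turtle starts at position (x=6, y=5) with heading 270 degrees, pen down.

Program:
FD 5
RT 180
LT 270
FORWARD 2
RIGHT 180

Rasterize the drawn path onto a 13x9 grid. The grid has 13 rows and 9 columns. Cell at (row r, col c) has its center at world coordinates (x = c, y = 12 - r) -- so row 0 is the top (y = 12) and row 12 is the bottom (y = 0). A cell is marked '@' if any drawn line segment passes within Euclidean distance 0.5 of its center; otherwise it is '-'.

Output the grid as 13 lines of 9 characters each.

Answer: ---------
---------
---------
---------
---------
---------
---------
------@--
------@--
------@--
------@--
------@--
------@@@

Derivation:
Segment 0: (6,5) -> (6,0)
Segment 1: (6,0) -> (8,-0)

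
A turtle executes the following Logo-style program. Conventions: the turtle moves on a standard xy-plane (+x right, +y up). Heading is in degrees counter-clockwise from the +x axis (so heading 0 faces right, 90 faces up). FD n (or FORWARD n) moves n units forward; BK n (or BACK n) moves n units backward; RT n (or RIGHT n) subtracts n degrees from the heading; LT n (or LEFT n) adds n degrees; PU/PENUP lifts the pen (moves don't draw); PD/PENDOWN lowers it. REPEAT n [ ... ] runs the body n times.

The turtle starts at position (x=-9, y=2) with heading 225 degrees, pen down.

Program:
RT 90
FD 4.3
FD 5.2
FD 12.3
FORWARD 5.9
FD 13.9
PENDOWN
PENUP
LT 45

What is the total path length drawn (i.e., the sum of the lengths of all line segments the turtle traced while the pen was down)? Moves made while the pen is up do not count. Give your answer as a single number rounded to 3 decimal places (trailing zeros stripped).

Executing turtle program step by step:
Start: pos=(-9,2), heading=225, pen down
RT 90: heading 225 -> 135
FD 4.3: (-9,2) -> (-12.041,5.041) [heading=135, draw]
FD 5.2: (-12.041,5.041) -> (-15.718,8.718) [heading=135, draw]
FD 12.3: (-15.718,8.718) -> (-24.415,17.415) [heading=135, draw]
FD 5.9: (-24.415,17.415) -> (-28.587,21.587) [heading=135, draw]
FD 13.9: (-28.587,21.587) -> (-38.416,31.416) [heading=135, draw]
PD: pen down
PU: pen up
LT 45: heading 135 -> 180
Final: pos=(-38.416,31.416), heading=180, 5 segment(s) drawn

Segment lengths:
  seg 1: (-9,2) -> (-12.041,5.041), length = 4.3
  seg 2: (-12.041,5.041) -> (-15.718,8.718), length = 5.2
  seg 3: (-15.718,8.718) -> (-24.415,17.415), length = 12.3
  seg 4: (-24.415,17.415) -> (-28.587,21.587), length = 5.9
  seg 5: (-28.587,21.587) -> (-38.416,31.416), length = 13.9
Total = 41.6

Answer: 41.6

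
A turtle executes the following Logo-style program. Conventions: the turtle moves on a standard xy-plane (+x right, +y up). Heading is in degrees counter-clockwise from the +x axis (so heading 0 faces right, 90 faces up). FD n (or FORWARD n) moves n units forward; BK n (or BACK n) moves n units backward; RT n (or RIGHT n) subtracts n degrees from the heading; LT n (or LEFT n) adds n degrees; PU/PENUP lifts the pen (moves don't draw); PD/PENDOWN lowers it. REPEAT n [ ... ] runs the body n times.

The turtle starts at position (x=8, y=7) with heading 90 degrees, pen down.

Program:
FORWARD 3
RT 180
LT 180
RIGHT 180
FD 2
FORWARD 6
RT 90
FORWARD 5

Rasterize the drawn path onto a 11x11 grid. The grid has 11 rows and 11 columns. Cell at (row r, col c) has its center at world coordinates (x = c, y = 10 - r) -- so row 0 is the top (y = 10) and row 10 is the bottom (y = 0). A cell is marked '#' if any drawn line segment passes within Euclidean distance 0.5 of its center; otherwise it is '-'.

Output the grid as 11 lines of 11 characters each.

Answer: --------#--
--------#--
--------#--
--------#--
--------#--
--------#--
--------#--
--------#--
---######--
-----------
-----------

Derivation:
Segment 0: (8,7) -> (8,10)
Segment 1: (8,10) -> (8,8)
Segment 2: (8,8) -> (8,2)
Segment 3: (8,2) -> (3,2)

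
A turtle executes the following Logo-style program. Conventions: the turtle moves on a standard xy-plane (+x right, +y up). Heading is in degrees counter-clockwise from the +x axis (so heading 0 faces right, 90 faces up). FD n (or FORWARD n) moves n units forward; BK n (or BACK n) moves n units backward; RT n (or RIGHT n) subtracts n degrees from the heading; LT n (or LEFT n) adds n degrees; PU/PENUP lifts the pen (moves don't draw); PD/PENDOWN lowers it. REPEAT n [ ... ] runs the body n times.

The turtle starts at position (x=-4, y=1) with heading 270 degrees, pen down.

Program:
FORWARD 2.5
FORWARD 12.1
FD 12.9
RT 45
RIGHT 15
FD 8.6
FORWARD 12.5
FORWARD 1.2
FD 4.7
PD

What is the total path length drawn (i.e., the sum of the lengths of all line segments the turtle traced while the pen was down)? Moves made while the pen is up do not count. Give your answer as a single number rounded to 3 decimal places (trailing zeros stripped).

Executing turtle program step by step:
Start: pos=(-4,1), heading=270, pen down
FD 2.5: (-4,1) -> (-4,-1.5) [heading=270, draw]
FD 12.1: (-4,-1.5) -> (-4,-13.6) [heading=270, draw]
FD 12.9: (-4,-13.6) -> (-4,-26.5) [heading=270, draw]
RT 45: heading 270 -> 225
RT 15: heading 225 -> 210
FD 8.6: (-4,-26.5) -> (-11.448,-30.8) [heading=210, draw]
FD 12.5: (-11.448,-30.8) -> (-22.273,-37.05) [heading=210, draw]
FD 1.2: (-22.273,-37.05) -> (-23.312,-37.65) [heading=210, draw]
FD 4.7: (-23.312,-37.65) -> (-27.383,-40) [heading=210, draw]
PD: pen down
Final: pos=(-27.383,-40), heading=210, 7 segment(s) drawn

Segment lengths:
  seg 1: (-4,1) -> (-4,-1.5), length = 2.5
  seg 2: (-4,-1.5) -> (-4,-13.6), length = 12.1
  seg 3: (-4,-13.6) -> (-4,-26.5), length = 12.9
  seg 4: (-4,-26.5) -> (-11.448,-30.8), length = 8.6
  seg 5: (-11.448,-30.8) -> (-22.273,-37.05), length = 12.5
  seg 6: (-22.273,-37.05) -> (-23.312,-37.65), length = 1.2
  seg 7: (-23.312,-37.65) -> (-27.383,-40), length = 4.7
Total = 54.5

Answer: 54.5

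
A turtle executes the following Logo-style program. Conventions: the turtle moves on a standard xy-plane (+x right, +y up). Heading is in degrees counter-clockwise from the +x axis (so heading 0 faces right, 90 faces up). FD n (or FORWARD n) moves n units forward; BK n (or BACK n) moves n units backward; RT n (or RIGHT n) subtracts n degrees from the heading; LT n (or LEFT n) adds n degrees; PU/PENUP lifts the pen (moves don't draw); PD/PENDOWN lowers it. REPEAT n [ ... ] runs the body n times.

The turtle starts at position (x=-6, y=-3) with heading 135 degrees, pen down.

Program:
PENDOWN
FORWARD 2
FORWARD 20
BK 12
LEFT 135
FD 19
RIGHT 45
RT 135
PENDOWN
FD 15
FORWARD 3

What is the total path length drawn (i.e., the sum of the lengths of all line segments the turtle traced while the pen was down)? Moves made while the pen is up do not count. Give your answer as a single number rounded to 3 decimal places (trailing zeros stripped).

Answer: 71

Derivation:
Executing turtle program step by step:
Start: pos=(-6,-3), heading=135, pen down
PD: pen down
FD 2: (-6,-3) -> (-7.414,-1.586) [heading=135, draw]
FD 20: (-7.414,-1.586) -> (-21.556,12.556) [heading=135, draw]
BK 12: (-21.556,12.556) -> (-13.071,4.071) [heading=135, draw]
LT 135: heading 135 -> 270
FD 19: (-13.071,4.071) -> (-13.071,-14.929) [heading=270, draw]
RT 45: heading 270 -> 225
RT 135: heading 225 -> 90
PD: pen down
FD 15: (-13.071,-14.929) -> (-13.071,0.071) [heading=90, draw]
FD 3: (-13.071,0.071) -> (-13.071,3.071) [heading=90, draw]
Final: pos=(-13.071,3.071), heading=90, 6 segment(s) drawn

Segment lengths:
  seg 1: (-6,-3) -> (-7.414,-1.586), length = 2
  seg 2: (-7.414,-1.586) -> (-21.556,12.556), length = 20
  seg 3: (-21.556,12.556) -> (-13.071,4.071), length = 12
  seg 4: (-13.071,4.071) -> (-13.071,-14.929), length = 19
  seg 5: (-13.071,-14.929) -> (-13.071,0.071), length = 15
  seg 6: (-13.071,0.071) -> (-13.071,3.071), length = 3
Total = 71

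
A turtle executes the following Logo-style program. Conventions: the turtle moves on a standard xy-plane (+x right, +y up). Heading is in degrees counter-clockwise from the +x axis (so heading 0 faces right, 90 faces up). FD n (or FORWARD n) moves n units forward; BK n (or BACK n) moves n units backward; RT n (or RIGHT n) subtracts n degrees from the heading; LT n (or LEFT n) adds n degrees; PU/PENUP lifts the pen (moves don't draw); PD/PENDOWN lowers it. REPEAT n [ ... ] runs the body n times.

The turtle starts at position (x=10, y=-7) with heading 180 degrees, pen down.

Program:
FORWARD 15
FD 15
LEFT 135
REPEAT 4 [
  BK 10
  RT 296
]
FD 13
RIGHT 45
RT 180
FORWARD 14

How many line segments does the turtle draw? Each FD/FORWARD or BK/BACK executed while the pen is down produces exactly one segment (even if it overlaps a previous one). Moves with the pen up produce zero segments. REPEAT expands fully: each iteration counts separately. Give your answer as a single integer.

Answer: 8

Derivation:
Executing turtle program step by step:
Start: pos=(10,-7), heading=180, pen down
FD 15: (10,-7) -> (-5,-7) [heading=180, draw]
FD 15: (-5,-7) -> (-20,-7) [heading=180, draw]
LT 135: heading 180 -> 315
REPEAT 4 [
  -- iteration 1/4 --
  BK 10: (-20,-7) -> (-27.071,0.071) [heading=315, draw]
  RT 296: heading 315 -> 19
  -- iteration 2/4 --
  BK 10: (-27.071,0.071) -> (-36.526,-3.185) [heading=19, draw]
  RT 296: heading 19 -> 83
  -- iteration 3/4 --
  BK 10: (-36.526,-3.185) -> (-37.745,-13.11) [heading=83, draw]
  RT 296: heading 83 -> 147
  -- iteration 4/4 --
  BK 10: (-37.745,-13.11) -> (-29.358,-18.556) [heading=147, draw]
  RT 296: heading 147 -> 211
]
FD 13: (-29.358,-18.556) -> (-40.501,-25.252) [heading=211, draw]
RT 45: heading 211 -> 166
RT 180: heading 166 -> 346
FD 14: (-40.501,-25.252) -> (-26.917,-28.639) [heading=346, draw]
Final: pos=(-26.917,-28.639), heading=346, 8 segment(s) drawn
Segments drawn: 8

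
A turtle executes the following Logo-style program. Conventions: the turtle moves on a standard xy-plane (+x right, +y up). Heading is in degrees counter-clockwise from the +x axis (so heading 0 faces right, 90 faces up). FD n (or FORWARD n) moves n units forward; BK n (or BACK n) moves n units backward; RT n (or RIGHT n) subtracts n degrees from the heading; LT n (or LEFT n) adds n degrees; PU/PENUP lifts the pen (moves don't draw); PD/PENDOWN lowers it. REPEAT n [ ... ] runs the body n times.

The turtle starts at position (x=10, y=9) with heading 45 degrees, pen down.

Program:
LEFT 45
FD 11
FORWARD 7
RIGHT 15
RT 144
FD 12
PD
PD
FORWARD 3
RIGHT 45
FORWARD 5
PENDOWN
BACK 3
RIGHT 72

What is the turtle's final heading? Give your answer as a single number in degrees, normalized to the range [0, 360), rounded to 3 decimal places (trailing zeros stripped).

Executing turtle program step by step:
Start: pos=(10,9), heading=45, pen down
LT 45: heading 45 -> 90
FD 11: (10,9) -> (10,20) [heading=90, draw]
FD 7: (10,20) -> (10,27) [heading=90, draw]
RT 15: heading 90 -> 75
RT 144: heading 75 -> 291
FD 12: (10,27) -> (14.3,15.797) [heading=291, draw]
PD: pen down
PD: pen down
FD 3: (14.3,15.797) -> (15.376,12.996) [heading=291, draw]
RT 45: heading 291 -> 246
FD 5: (15.376,12.996) -> (13.342,8.429) [heading=246, draw]
PD: pen down
BK 3: (13.342,8.429) -> (14.562,11.169) [heading=246, draw]
RT 72: heading 246 -> 174
Final: pos=(14.562,11.169), heading=174, 6 segment(s) drawn

Answer: 174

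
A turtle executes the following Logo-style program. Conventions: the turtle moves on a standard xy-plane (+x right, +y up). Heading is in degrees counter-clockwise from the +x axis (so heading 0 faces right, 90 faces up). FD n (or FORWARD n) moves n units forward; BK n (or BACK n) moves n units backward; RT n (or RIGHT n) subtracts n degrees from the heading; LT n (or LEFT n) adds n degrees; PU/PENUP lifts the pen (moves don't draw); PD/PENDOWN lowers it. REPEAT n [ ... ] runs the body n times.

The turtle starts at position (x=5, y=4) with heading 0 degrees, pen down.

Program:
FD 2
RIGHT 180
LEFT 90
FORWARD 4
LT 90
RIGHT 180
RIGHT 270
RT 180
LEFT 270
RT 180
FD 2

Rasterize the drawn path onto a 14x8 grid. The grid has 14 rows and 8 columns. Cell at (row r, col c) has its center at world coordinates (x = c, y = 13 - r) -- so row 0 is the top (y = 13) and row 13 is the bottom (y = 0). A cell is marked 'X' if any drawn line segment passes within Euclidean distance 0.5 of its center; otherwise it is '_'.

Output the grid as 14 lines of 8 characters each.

Answer: ________
________
________
________
________
________
________
________
________
_____XXX
_______X
_______X
_______X
_____XXX

Derivation:
Segment 0: (5,4) -> (7,4)
Segment 1: (7,4) -> (7,0)
Segment 2: (7,0) -> (5,-0)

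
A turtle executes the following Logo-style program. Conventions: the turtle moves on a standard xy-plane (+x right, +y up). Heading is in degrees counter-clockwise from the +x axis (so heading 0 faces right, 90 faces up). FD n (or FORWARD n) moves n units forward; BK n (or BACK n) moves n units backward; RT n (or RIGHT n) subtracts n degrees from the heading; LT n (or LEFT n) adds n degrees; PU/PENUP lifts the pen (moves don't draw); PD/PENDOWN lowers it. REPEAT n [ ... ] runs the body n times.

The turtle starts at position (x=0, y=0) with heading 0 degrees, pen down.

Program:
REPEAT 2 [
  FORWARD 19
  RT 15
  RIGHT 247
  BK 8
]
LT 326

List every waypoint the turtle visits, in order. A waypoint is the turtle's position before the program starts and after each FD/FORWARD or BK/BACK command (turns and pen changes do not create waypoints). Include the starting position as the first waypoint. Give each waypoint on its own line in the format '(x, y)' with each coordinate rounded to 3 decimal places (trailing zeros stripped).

Executing turtle program step by step:
Start: pos=(0,0), heading=0, pen down
REPEAT 2 [
  -- iteration 1/2 --
  FD 19: (0,0) -> (19,0) [heading=0, draw]
  RT 15: heading 0 -> 345
  RT 247: heading 345 -> 98
  BK 8: (19,0) -> (20.113,-7.922) [heading=98, draw]
  -- iteration 2/2 --
  FD 19: (20.113,-7.922) -> (17.469,10.893) [heading=98, draw]
  RT 15: heading 98 -> 83
  RT 247: heading 83 -> 196
  BK 8: (17.469,10.893) -> (25.159,13.098) [heading=196, draw]
]
LT 326: heading 196 -> 162
Final: pos=(25.159,13.098), heading=162, 4 segment(s) drawn
Waypoints (5 total):
(0, 0)
(19, 0)
(20.113, -7.922)
(17.469, 10.893)
(25.159, 13.098)

Answer: (0, 0)
(19, 0)
(20.113, -7.922)
(17.469, 10.893)
(25.159, 13.098)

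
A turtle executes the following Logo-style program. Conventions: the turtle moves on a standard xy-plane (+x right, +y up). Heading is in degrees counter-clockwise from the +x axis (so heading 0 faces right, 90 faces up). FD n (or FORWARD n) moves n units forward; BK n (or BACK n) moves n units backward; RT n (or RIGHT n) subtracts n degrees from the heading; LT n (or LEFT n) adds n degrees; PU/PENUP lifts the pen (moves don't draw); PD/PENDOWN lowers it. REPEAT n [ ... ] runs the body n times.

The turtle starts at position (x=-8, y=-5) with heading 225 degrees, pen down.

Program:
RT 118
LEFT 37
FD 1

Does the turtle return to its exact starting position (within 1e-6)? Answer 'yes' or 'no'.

Answer: no

Derivation:
Executing turtle program step by step:
Start: pos=(-8,-5), heading=225, pen down
RT 118: heading 225 -> 107
LT 37: heading 107 -> 144
FD 1: (-8,-5) -> (-8.809,-4.412) [heading=144, draw]
Final: pos=(-8.809,-4.412), heading=144, 1 segment(s) drawn

Start position: (-8, -5)
Final position: (-8.809, -4.412)
Distance = 1; >= 1e-6 -> NOT closed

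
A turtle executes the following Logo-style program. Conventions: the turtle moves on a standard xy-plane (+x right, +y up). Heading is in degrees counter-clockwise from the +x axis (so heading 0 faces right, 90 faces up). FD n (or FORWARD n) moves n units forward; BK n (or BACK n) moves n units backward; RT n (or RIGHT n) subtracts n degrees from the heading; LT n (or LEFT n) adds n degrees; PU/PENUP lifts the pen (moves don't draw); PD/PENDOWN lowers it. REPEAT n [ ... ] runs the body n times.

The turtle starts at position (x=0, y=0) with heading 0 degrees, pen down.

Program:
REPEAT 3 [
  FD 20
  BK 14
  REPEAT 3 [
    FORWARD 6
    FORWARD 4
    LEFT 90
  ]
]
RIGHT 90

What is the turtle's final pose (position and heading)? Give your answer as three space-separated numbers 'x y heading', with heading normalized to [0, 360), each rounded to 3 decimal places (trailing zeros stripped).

Answer: 10 -6 0

Derivation:
Executing turtle program step by step:
Start: pos=(0,0), heading=0, pen down
REPEAT 3 [
  -- iteration 1/3 --
  FD 20: (0,0) -> (20,0) [heading=0, draw]
  BK 14: (20,0) -> (6,0) [heading=0, draw]
  REPEAT 3 [
    -- iteration 1/3 --
    FD 6: (6,0) -> (12,0) [heading=0, draw]
    FD 4: (12,0) -> (16,0) [heading=0, draw]
    LT 90: heading 0 -> 90
    -- iteration 2/3 --
    FD 6: (16,0) -> (16,6) [heading=90, draw]
    FD 4: (16,6) -> (16,10) [heading=90, draw]
    LT 90: heading 90 -> 180
    -- iteration 3/3 --
    FD 6: (16,10) -> (10,10) [heading=180, draw]
    FD 4: (10,10) -> (6,10) [heading=180, draw]
    LT 90: heading 180 -> 270
  ]
  -- iteration 2/3 --
  FD 20: (6,10) -> (6,-10) [heading=270, draw]
  BK 14: (6,-10) -> (6,4) [heading=270, draw]
  REPEAT 3 [
    -- iteration 1/3 --
    FD 6: (6,4) -> (6,-2) [heading=270, draw]
    FD 4: (6,-2) -> (6,-6) [heading=270, draw]
    LT 90: heading 270 -> 0
    -- iteration 2/3 --
    FD 6: (6,-6) -> (12,-6) [heading=0, draw]
    FD 4: (12,-6) -> (16,-6) [heading=0, draw]
    LT 90: heading 0 -> 90
    -- iteration 3/3 --
    FD 6: (16,-6) -> (16,0) [heading=90, draw]
    FD 4: (16,0) -> (16,4) [heading=90, draw]
    LT 90: heading 90 -> 180
  ]
  -- iteration 3/3 --
  FD 20: (16,4) -> (-4,4) [heading=180, draw]
  BK 14: (-4,4) -> (10,4) [heading=180, draw]
  REPEAT 3 [
    -- iteration 1/3 --
    FD 6: (10,4) -> (4,4) [heading=180, draw]
    FD 4: (4,4) -> (0,4) [heading=180, draw]
    LT 90: heading 180 -> 270
    -- iteration 2/3 --
    FD 6: (0,4) -> (0,-2) [heading=270, draw]
    FD 4: (0,-2) -> (0,-6) [heading=270, draw]
    LT 90: heading 270 -> 0
    -- iteration 3/3 --
    FD 6: (0,-6) -> (6,-6) [heading=0, draw]
    FD 4: (6,-6) -> (10,-6) [heading=0, draw]
    LT 90: heading 0 -> 90
  ]
]
RT 90: heading 90 -> 0
Final: pos=(10,-6), heading=0, 24 segment(s) drawn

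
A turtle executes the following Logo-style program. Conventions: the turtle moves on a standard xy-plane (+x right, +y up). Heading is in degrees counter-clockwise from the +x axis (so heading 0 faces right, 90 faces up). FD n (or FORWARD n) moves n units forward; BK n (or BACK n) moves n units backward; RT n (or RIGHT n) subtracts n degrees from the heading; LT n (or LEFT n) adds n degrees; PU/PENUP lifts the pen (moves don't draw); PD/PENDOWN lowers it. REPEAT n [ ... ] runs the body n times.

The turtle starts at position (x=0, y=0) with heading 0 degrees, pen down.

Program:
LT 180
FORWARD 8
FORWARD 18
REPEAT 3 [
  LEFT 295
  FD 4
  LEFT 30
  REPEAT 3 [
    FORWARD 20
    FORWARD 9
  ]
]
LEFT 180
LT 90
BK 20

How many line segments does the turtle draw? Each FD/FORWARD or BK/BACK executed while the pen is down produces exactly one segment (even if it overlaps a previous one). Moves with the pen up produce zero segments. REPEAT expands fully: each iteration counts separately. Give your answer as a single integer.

Answer: 24

Derivation:
Executing turtle program step by step:
Start: pos=(0,0), heading=0, pen down
LT 180: heading 0 -> 180
FD 8: (0,0) -> (-8,0) [heading=180, draw]
FD 18: (-8,0) -> (-26,0) [heading=180, draw]
REPEAT 3 [
  -- iteration 1/3 --
  LT 295: heading 180 -> 115
  FD 4: (-26,0) -> (-27.69,3.625) [heading=115, draw]
  LT 30: heading 115 -> 145
  REPEAT 3 [
    -- iteration 1/3 --
    FD 20: (-27.69,3.625) -> (-44.074,15.097) [heading=145, draw]
    FD 9: (-44.074,15.097) -> (-51.446,20.259) [heading=145, draw]
    -- iteration 2/3 --
    FD 20: (-51.446,20.259) -> (-67.829,31.73) [heading=145, draw]
    FD 9: (-67.829,31.73) -> (-75.201,36.893) [heading=145, draw]
    -- iteration 3/3 --
    FD 20: (-75.201,36.893) -> (-91.584,48.364) [heading=145, draw]
    FD 9: (-91.584,48.364) -> (-98.957,53.526) [heading=145, draw]
  ]
  -- iteration 2/3 --
  LT 295: heading 145 -> 80
  FD 4: (-98.957,53.526) -> (-98.262,57.466) [heading=80, draw]
  LT 30: heading 80 -> 110
  REPEAT 3 [
    -- iteration 1/3 --
    FD 20: (-98.262,57.466) -> (-105.103,76.259) [heading=110, draw]
    FD 9: (-105.103,76.259) -> (-108.181,84.717) [heading=110, draw]
    -- iteration 2/3 --
    FD 20: (-108.181,84.717) -> (-115.021,103.511) [heading=110, draw]
    FD 9: (-115.021,103.511) -> (-118.099,111.968) [heading=110, draw]
    -- iteration 3/3 --
    FD 20: (-118.099,111.968) -> (-124.94,130.762) [heading=110, draw]
    FD 9: (-124.94,130.762) -> (-128.018,139.219) [heading=110, draw]
  ]
  -- iteration 3/3 --
  LT 295: heading 110 -> 45
  FD 4: (-128.018,139.219) -> (-125.189,142.047) [heading=45, draw]
  LT 30: heading 45 -> 75
  REPEAT 3 [
    -- iteration 1/3 --
    FD 20: (-125.189,142.047) -> (-120.013,161.366) [heading=75, draw]
    FD 9: (-120.013,161.366) -> (-117.684,170.059) [heading=75, draw]
    -- iteration 2/3 --
    FD 20: (-117.684,170.059) -> (-112.507,189.378) [heading=75, draw]
    FD 9: (-112.507,189.378) -> (-110.178,198.071) [heading=75, draw]
    -- iteration 3/3 --
    FD 20: (-110.178,198.071) -> (-105.002,217.39) [heading=75, draw]
    FD 9: (-105.002,217.39) -> (-102.672,226.083) [heading=75, draw]
  ]
]
LT 180: heading 75 -> 255
LT 90: heading 255 -> 345
BK 20: (-102.672,226.083) -> (-121.991,231.259) [heading=345, draw]
Final: pos=(-121.991,231.259), heading=345, 24 segment(s) drawn
Segments drawn: 24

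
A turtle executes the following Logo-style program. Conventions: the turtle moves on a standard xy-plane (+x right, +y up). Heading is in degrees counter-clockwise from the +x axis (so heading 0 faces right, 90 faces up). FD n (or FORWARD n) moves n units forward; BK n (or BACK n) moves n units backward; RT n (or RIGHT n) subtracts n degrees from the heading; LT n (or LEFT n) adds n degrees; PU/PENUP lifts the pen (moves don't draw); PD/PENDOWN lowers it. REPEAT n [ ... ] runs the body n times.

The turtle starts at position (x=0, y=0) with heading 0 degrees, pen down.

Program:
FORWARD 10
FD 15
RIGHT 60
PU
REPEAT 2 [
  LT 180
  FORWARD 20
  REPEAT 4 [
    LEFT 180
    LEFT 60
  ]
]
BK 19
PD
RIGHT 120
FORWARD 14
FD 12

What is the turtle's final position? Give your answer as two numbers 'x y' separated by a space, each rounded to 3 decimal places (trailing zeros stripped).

Executing turtle program step by step:
Start: pos=(0,0), heading=0, pen down
FD 10: (0,0) -> (10,0) [heading=0, draw]
FD 15: (10,0) -> (25,0) [heading=0, draw]
RT 60: heading 0 -> 300
PU: pen up
REPEAT 2 [
  -- iteration 1/2 --
  LT 180: heading 300 -> 120
  FD 20: (25,0) -> (15,17.321) [heading=120, move]
  REPEAT 4 [
    -- iteration 1/4 --
    LT 180: heading 120 -> 300
    LT 60: heading 300 -> 0
    -- iteration 2/4 --
    LT 180: heading 0 -> 180
    LT 60: heading 180 -> 240
    -- iteration 3/4 --
    LT 180: heading 240 -> 60
    LT 60: heading 60 -> 120
    -- iteration 4/4 --
    LT 180: heading 120 -> 300
    LT 60: heading 300 -> 0
  ]
  -- iteration 2/2 --
  LT 180: heading 0 -> 180
  FD 20: (15,17.321) -> (-5,17.321) [heading=180, move]
  REPEAT 4 [
    -- iteration 1/4 --
    LT 180: heading 180 -> 0
    LT 60: heading 0 -> 60
    -- iteration 2/4 --
    LT 180: heading 60 -> 240
    LT 60: heading 240 -> 300
    -- iteration 3/4 --
    LT 180: heading 300 -> 120
    LT 60: heading 120 -> 180
    -- iteration 4/4 --
    LT 180: heading 180 -> 0
    LT 60: heading 0 -> 60
  ]
]
BK 19: (-5,17.321) -> (-14.5,0.866) [heading=60, move]
PD: pen down
RT 120: heading 60 -> 300
FD 14: (-14.5,0.866) -> (-7.5,-11.258) [heading=300, draw]
FD 12: (-7.5,-11.258) -> (-1.5,-21.651) [heading=300, draw]
Final: pos=(-1.5,-21.651), heading=300, 4 segment(s) drawn

Answer: -1.5 -21.651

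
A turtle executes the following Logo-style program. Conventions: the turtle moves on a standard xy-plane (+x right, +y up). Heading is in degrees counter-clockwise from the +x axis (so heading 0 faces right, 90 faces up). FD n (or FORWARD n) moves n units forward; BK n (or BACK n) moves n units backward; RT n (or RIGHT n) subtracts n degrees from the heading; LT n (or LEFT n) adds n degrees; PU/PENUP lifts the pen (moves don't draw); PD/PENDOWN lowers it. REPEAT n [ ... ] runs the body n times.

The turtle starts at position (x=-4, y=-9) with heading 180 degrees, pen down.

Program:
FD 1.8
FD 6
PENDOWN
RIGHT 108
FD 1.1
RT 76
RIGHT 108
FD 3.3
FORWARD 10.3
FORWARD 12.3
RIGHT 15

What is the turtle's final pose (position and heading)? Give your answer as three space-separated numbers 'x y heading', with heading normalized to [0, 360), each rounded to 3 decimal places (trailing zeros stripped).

Answer: -21.162 -31.968 233

Derivation:
Executing turtle program step by step:
Start: pos=(-4,-9), heading=180, pen down
FD 1.8: (-4,-9) -> (-5.8,-9) [heading=180, draw]
FD 6: (-5.8,-9) -> (-11.8,-9) [heading=180, draw]
PD: pen down
RT 108: heading 180 -> 72
FD 1.1: (-11.8,-9) -> (-11.46,-7.954) [heading=72, draw]
RT 76: heading 72 -> 356
RT 108: heading 356 -> 248
FD 3.3: (-11.46,-7.954) -> (-12.696,-11.014) [heading=248, draw]
FD 10.3: (-12.696,-11.014) -> (-16.555,-20.564) [heading=248, draw]
FD 12.3: (-16.555,-20.564) -> (-21.162,-31.968) [heading=248, draw]
RT 15: heading 248 -> 233
Final: pos=(-21.162,-31.968), heading=233, 6 segment(s) drawn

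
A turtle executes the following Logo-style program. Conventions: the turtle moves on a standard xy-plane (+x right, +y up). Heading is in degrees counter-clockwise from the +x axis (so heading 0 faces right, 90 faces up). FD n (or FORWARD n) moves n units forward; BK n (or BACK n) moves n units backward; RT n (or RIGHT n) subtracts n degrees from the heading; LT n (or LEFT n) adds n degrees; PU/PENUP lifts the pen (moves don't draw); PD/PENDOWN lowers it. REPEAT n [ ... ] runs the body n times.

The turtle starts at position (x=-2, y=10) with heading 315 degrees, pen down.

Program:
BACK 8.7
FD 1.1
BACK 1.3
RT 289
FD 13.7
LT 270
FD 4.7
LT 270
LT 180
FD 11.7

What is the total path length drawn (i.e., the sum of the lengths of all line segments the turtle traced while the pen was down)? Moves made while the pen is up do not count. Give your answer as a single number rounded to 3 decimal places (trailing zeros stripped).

Executing turtle program step by step:
Start: pos=(-2,10), heading=315, pen down
BK 8.7: (-2,10) -> (-8.152,16.152) [heading=315, draw]
FD 1.1: (-8.152,16.152) -> (-7.374,15.374) [heading=315, draw]
BK 1.3: (-7.374,15.374) -> (-8.293,16.293) [heading=315, draw]
RT 289: heading 315 -> 26
FD 13.7: (-8.293,16.293) -> (4.02,22.299) [heading=26, draw]
LT 270: heading 26 -> 296
FD 4.7: (4.02,22.299) -> (6.081,18.075) [heading=296, draw]
LT 270: heading 296 -> 206
LT 180: heading 206 -> 26
FD 11.7: (6.081,18.075) -> (16.596,23.204) [heading=26, draw]
Final: pos=(16.596,23.204), heading=26, 6 segment(s) drawn

Segment lengths:
  seg 1: (-2,10) -> (-8.152,16.152), length = 8.7
  seg 2: (-8.152,16.152) -> (-7.374,15.374), length = 1.1
  seg 3: (-7.374,15.374) -> (-8.293,16.293), length = 1.3
  seg 4: (-8.293,16.293) -> (4.02,22.299), length = 13.7
  seg 5: (4.02,22.299) -> (6.081,18.075), length = 4.7
  seg 6: (6.081,18.075) -> (16.596,23.204), length = 11.7
Total = 41.2

Answer: 41.2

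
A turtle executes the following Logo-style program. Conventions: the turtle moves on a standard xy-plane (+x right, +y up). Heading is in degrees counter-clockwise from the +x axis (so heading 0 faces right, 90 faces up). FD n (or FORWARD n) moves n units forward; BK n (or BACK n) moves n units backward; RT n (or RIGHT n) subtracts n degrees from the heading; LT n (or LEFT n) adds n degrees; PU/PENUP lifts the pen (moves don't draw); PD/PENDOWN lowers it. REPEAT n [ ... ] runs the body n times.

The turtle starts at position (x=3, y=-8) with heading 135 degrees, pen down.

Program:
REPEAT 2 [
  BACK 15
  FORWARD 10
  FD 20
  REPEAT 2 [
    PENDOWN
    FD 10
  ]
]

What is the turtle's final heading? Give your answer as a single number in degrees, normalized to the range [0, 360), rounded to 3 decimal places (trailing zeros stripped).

Answer: 135

Derivation:
Executing turtle program step by step:
Start: pos=(3,-8), heading=135, pen down
REPEAT 2 [
  -- iteration 1/2 --
  BK 15: (3,-8) -> (13.607,-18.607) [heading=135, draw]
  FD 10: (13.607,-18.607) -> (6.536,-11.536) [heading=135, draw]
  FD 20: (6.536,-11.536) -> (-7.607,2.607) [heading=135, draw]
  REPEAT 2 [
    -- iteration 1/2 --
    PD: pen down
    FD 10: (-7.607,2.607) -> (-14.678,9.678) [heading=135, draw]
    -- iteration 2/2 --
    PD: pen down
    FD 10: (-14.678,9.678) -> (-21.749,16.749) [heading=135, draw]
  ]
  -- iteration 2/2 --
  BK 15: (-21.749,16.749) -> (-11.142,6.142) [heading=135, draw]
  FD 10: (-11.142,6.142) -> (-18.213,13.213) [heading=135, draw]
  FD 20: (-18.213,13.213) -> (-32.355,27.355) [heading=135, draw]
  REPEAT 2 [
    -- iteration 1/2 --
    PD: pen down
    FD 10: (-32.355,27.355) -> (-39.426,34.426) [heading=135, draw]
    -- iteration 2/2 --
    PD: pen down
    FD 10: (-39.426,34.426) -> (-46.497,41.497) [heading=135, draw]
  ]
]
Final: pos=(-46.497,41.497), heading=135, 10 segment(s) drawn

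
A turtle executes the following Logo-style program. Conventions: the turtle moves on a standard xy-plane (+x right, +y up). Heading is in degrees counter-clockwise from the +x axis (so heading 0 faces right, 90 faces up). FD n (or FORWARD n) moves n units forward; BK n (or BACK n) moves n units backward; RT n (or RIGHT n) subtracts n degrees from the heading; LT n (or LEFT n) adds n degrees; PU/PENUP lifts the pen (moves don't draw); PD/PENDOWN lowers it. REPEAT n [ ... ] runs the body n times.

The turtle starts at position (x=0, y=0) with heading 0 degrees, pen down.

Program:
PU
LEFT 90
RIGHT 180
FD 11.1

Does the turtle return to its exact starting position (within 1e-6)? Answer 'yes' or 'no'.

Answer: no

Derivation:
Executing turtle program step by step:
Start: pos=(0,0), heading=0, pen down
PU: pen up
LT 90: heading 0 -> 90
RT 180: heading 90 -> 270
FD 11.1: (0,0) -> (0,-11.1) [heading=270, move]
Final: pos=(0,-11.1), heading=270, 0 segment(s) drawn

Start position: (0, 0)
Final position: (0, -11.1)
Distance = 11.1; >= 1e-6 -> NOT closed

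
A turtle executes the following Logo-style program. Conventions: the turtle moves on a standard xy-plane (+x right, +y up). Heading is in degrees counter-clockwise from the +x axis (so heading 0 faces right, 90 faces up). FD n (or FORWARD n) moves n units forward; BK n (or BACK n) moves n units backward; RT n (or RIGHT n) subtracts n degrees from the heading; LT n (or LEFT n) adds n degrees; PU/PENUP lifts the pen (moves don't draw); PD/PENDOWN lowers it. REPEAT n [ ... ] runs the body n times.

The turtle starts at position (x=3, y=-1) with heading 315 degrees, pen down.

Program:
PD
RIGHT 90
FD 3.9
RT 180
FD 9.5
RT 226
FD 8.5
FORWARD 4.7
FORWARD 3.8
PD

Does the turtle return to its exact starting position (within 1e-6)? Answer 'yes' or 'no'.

Answer: no

Derivation:
Executing turtle program step by step:
Start: pos=(3,-1), heading=315, pen down
PD: pen down
RT 90: heading 315 -> 225
FD 3.9: (3,-1) -> (0.242,-3.758) [heading=225, draw]
RT 180: heading 225 -> 45
FD 9.5: (0.242,-3.758) -> (6.96,2.96) [heading=45, draw]
RT 226: heading 45 -> 179
FD 8.5: (6.96,2.96) -> (-1.539,3.108) [heading=179, draw]
FD 4.7: (-1.539,3.108) -> (-6.238,3.19) [heading=179, draw]
FD 3.8: (-6.238,3.19) -> (-10.038,3.256) [heading=179, draw]
PD: pen down
Final: pos=(-10.038,3.256), heading=179, 5 segment(s) drawn

Start position: (3, -1)
Final position: (-10.038, 3.256)
Distance = 13.715; >= 1e-6 -> NOT closed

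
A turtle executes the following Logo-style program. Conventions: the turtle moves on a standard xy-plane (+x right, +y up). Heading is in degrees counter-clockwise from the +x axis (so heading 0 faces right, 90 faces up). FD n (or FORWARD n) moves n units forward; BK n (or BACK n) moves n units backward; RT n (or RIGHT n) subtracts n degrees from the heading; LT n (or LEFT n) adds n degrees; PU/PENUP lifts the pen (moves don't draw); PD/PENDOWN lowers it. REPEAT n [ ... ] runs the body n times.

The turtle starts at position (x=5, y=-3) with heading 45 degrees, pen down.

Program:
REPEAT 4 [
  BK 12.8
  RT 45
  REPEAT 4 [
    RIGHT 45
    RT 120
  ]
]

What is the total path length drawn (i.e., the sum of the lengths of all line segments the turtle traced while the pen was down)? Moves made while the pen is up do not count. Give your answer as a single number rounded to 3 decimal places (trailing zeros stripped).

Answer: 51.2

Derivation:
Executing turtle program step by step:
Start: pos=(5,-3), heading=45, pen down
REPEAT 4 [
  -- iteration 1/4 --
  BK 12.8: (5,-3) -> (-4.051,-12.051) [heading=45, draw]
  RT 45: heading 45 -> 0
  REPEAT 4 [
    -- iteration 1/4 --
    RT 45: heading 0 -> 315
    RT 120: heading 315 -> 195
    -- iteration 2/4 --
    RT 45: heading 195 -> 150
    RT 120: heading 150 -> 30
    -- iteration 3/4 --
    RT 45: heading 30 -> 345
    RT 120: heading 345 -> 225
    -- iteration 4/4 --
    RT 45: heading 225 -> 180
    RT 120: heading 180 -> 60
  ]
  -- iteration 2/4 --
  BK 12.8: (-4.051,-12.051) -> (-10.451,-23.136) [heading=60, draw]
  RT 45: heading 60 -> 15
  REPEAT 4 [
    -- iteration 1/4 --
    RT 45: heading 15 -> 330
    RT 120: heading 330 -> 210
    -- iteration 2/4 --
    RT 45: heading 210 -> 165
    RT 120: heading 165 -> 45
    -- iteration 3/4 --
    RT 45: heading 45 -> 0
    RT 120: heading 0 -> 240
    -- iteration 4/4 --
    RT 45: heading 240 -> 195
    RT 120: heading 195 -> 75
  ]
  -- iteration 3/4 --
  BK 12.8: (-10.451,-23.136) -> (-13.764,-35.5) [heading=75, draw]
  RT 45: heading 75 -> 30
  REPEAT 4 [
    -- iteration 1/4 --
    RT 45: heading 30 -> 345
    RT 120: heading 345 -> 225
    -- iteration 2/4 --
    RT 45: heading 225 -> 180
    RT 120: heading 180 -> 60
    -- iteration 3/4 --
    RT 45: heading 60 -> 15
    RT 120: heading 15 -> 255
    -- iteration 4/4 --
    RT 45: heading 255 -> 210
    RT 120: heading 210 -> 90
  ]
  -- iteration 4/4 --
  BK 12.8: (-13.764,-35.5) -> (-13.764,-48.3) [heading=90, draw]
  RT 45: heading 90 -> 45
  REPEAT 4 [
    -- iteration 1/4 --
    RT 45: heading 45 -> 0
    RT 120: heading 0 -> 240
    -- iteration 2/4 --
    RT 45: heading 240 -> 195
    RT 120: heading 195 -> 75
    -- iteration 3/4 --
    RT 45: heading 75 -> 30
    RT 120: heading 30 -> 270
    -- iteration 4/4 --
    RT 45: heading 270 -> 225
    RT 120: heading 225 -> 105
  ]
]
Final: pos=(-13.764,-48.3), heading=105, 4 segment(s) drawn

Segment lengths:
  seg 1: (5,-3) -> (-4.051,-12.051), length = 12.8
  seg 2: (-4.051,-12.051) -> (-10.451,-23.136), length = 12.8
  seg 3: (-10.451,-23.136) -> (-13.764,-35.5), length = 12.8
  seg 4: (-13.764,-35.5) -> (-13.764,-48.3), length = 12.8
Total = 51.2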